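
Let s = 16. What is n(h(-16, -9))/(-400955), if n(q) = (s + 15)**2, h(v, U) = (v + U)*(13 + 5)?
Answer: -961/400955 ≈ -0.0023968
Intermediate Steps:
h(v, U) = 18*U + 18*v (h(v, U) = (U + v)*18 = 18*U + 18*v)
n(q) = 961 (n(q) = (16 + 15)**2 = 31**2 = 961)
n(h(-16, -9))/(-400955) = 961/(-400955) = 961*(-1/400955) = -961/400955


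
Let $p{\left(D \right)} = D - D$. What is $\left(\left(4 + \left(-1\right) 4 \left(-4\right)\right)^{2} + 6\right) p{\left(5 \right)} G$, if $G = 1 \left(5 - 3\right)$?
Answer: $0$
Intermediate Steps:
$p{\left(D \right)} = 0$
$G = 2$ ($G = 1 \cdot 2 = 2$)
$\left(\left(4 + \left(-1\right) 4 \left(-4\right)\right)^{2} + 6\right) p{\left(5 \right)} G = \left(\left(4 + \left(-1\right) 4 \left(-4\right)\right)^{2} + 6\right) 0 \cdot 2 = \left(\left(4 - -16\right)^{2} + 6\right) 0 \cdot 2 = \left(\left(4 + 16\right)^{2} + 6\right) 0 \cdot 2 = \left(20^{2} + 6\right) 0 \cdot 2 = \left(400 + 6\right) 0 \cdot 2 = 406 \cdot 0 \cdot 2 = 0 \cdot 2 = 0$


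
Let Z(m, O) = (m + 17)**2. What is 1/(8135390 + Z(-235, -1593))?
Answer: 1/8182914 ≈ 1.2221e-7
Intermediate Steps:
Z(m, O) = (17 + m)**2
1/(8135390 + Z(-235, -1593)) = 1/(8135390 + (17 - 235)**2) = 1/(8135390 + (-218)**2) = 1/(8135390 + 47524) = 1/8182914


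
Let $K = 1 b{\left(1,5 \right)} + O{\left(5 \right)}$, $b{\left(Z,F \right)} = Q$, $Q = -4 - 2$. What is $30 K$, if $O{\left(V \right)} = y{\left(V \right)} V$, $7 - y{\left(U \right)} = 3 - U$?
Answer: $1170$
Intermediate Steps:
$Q = -6$ ($Q = -4 - 2 = -6$)
$b{\left(Z,F \right)} = -6$
$y{\left(U \right)} = 4 + U$ ($y{\left(U \right)} = 7 - \left(3 - U\right) = 7 + \left(-3 + U\right) = 4 + U$)
$O{\left(V \right)} = V \left(4 + V\right)$ ($O{\left(V \right)} = \left(4 + V\right) V = V \left(4 + V\right)$)
$K = 39$ ($K = 1 \left(-6\right) + 5 \left(4 + 5\right) = -6 + 5 \cdot 9 = -6 + 45 = 39$)
$30 K = 30 \cdot 39 = 1170$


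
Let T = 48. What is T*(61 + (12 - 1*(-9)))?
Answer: 3936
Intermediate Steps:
T*(61 + (12 - 1*(-9))) = 48*(61 + (12 - 1*(-9))) = 48*(61 + (12 + 9)) = 48*(61 + 21) = 48*82 = 3936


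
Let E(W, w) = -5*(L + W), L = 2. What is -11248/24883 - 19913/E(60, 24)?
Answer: 492008299/7713730 ≈ 63.783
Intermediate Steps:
E(W, w) = -10 - 5*W (E(W, w) = -5*(2 + W) = -10 - 5*W)
-11248/24883 - 19913/E(60, 24) = -11248/24883 - 19913/(-10 - 5*60) = -11248*1/24883 - 19913/(-10 - 300) = -11248/24883 - 19913/(-310) = -11248/24883 - 19913*(-1/310) = -11248/24883 + 19913/310 = 492008299/7713730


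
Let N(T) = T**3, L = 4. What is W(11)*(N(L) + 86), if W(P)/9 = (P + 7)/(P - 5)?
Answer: 4050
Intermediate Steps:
W(P) = 9*(7 + P)/(-5 + P) (W(P) = 9*((P + 7)/(P - 5)) = 9*((7 + P)/(-5 + P)) = 9*(7 + P)/(-5 + P))
W(11)*(N(L) + 86) = (9*(7 + 11)/(-5 + 11))*(4**3 + 86) = (9*18/6)*(64 + 86) = (9*(1/6)*18)*150 = 27*150 = 4050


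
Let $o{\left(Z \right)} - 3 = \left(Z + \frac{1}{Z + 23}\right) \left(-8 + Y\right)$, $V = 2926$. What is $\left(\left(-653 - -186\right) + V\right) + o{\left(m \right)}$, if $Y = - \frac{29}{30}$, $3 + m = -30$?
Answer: $\frac{827639}{300} \approx 2758.8$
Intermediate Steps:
$m = -33$ ($m = -3 - 30 = -33$)
$Y = - \frac{29}{30}$ ($Y = \left(-29\right) \frac{1}{30} = - \frac{29}{30} \approx -0.96667$)
$o{\left(Z \right)} = 3 - \frac{269 Z}{30} - \frac{269}{30 \left(23 + Z\right)}$ ($o{\left(Z \right)} = 3 + \left(Z + \frac{1}{Z + 23}\right) \left(-8 - \frac{29}{30}\right) = 3 + \left(Z + \frac{1}{23 + Z}\right) \left(- \frac{269}{30}\right) = 3 - \left(\frac{269 Z}{30} + \frac{269}{30 \left(23 + Z\right)}\right) = 3 - \frac{269 Z}{30} - \frac{269}{30 \left(23 + Z\right)}$)
$\left(\left(-653 - -186\right) + V\right) + o{\left(m \right)} = \left(\left(-653 - -186\right) + 2926\right) + \frac{1801 - -201201 - 269 \left(-33\right)^{2}}{30 \left(23 - 33\right)} = \left(\left(-653 + 186\right) + 2926\right) + \frac{1801 + 201201 - 292941}{30 \left(-10\right)} = \left(-467 + 2926\right) + \frac{1}{30} \left(- \frac{1}{10}\right) \left(1801 + 201201 - 292941\right) = 2459 + \frac{1}{30} \left(- \frac{1}{10}\right) \left(-89939\right) = 2459 + \frac{89939}{300} = \frac{827639}{300}$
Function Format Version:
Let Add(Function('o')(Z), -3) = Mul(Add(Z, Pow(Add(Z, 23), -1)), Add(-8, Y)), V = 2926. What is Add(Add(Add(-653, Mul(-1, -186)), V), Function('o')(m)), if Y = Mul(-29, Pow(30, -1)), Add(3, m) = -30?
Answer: Rational(827639, 300) ≈ 2758.8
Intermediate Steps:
m = -33 (m = Add(-3, -30) = -33)
Y = Rational(-29, 30) (Y = Mul(-29, Rational(1, 30)) = Rational(-29, 30) ≈ -0.96667)
Function('o')(Z) = Add(3, Mul(Rational(-269, 30), Z), Mul(Rational(-269, 30), Pow(Add(23, Z), -1))) (Function('o')(Z) = Add(3, Mul(Add(Z, Pow(Add(Z, 23), -1)), Add(-8, Rational(-29, 30)))) = Add(3, Mul(Add(Z, Pow(Add(23, Z), -1)), Rational(-269, 30))) = Add(3, Add(Mul(Rational(-269, 30), Z), Mul(Rational(-269, 30), Pow(Add(23, Z), -1)))) = Add(3, Mul(Rational(-269, 30), Z), Mul(Rational(-269, 30), Pow(Add(23, Z), -1))))
Add(Add(Add(-653, Mul(-1, -186)), V), Function('o')(m)) = Add(Add(Add(-653, Mul(-1, -186)), 2926), Mul(Rational(1, 30), Pow(Add(23, -33), -1), Add(1801, Mul(-6097, -33), Mul(-269, Pow(-33, 2))))) = Add(Add(Add(-653, 186), 2926), Mul(Rational(1, 30), Pow(-10, -1), Add(1801, 201201, Mul(-269, 1089)))) = Add(Add(-467, 2926), Mul(Rational(1, 30), Rational(-1, 10), Add(1801, 201201, -292941))) = Add(2459, Mul(Rational(1, 30), Rational(-1, 10), -89939)) = Add(2459, Rational(89939, 300)) = Rational(827639, 300)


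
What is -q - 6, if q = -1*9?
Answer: 3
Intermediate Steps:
q = -9
-q - 6 = -1*(-9) - 6 = 9 - 6 = 3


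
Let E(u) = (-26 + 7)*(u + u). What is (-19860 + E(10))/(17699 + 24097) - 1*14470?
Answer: -151202090/10449 ≈ -14470.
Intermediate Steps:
E(u) = -38*u
(-19860 + E(10))/(17699 + 24097) - 1*14470 = (-19860 - 38*10)/(17699 + 24097) - 1*14470 = (-19860 - 380)/41796 - 14470 = -20240*1/41796 - 14470 = -5060/10449 - 14470 = -151202090/10449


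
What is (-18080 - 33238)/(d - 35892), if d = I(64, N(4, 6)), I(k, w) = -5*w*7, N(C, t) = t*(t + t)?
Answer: 2851/2134 ≈ 1.3360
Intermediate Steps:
N(C, t) = 2*t² (N(C, t) = t*(2*t) = 2*t²)
I(k, w) = -35*w
d = -2520 (d = -70*6² = -70*36 = -35*72 = -2520)
(-18080 - 33238)/(d - 35892) = (-18080 - 33238)/(-2520 - 35892) = -51318/(-38412) = -51318*(-1/38412) = 2851/2134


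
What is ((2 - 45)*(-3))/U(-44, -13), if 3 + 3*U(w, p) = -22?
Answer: -387/25 ≈ -15.480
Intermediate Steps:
U(w, p) = -25/3 (U(w, p) = -1 + (⅓)*(-22) = -1 - 22/3 = -25/3)
((2 - 45)*(-3))/U(-44, -13) = ((2 - 45)*(-3))/(-25/3) = -43*(-3)*(-3/25) = 129*(-3/25) = -387/25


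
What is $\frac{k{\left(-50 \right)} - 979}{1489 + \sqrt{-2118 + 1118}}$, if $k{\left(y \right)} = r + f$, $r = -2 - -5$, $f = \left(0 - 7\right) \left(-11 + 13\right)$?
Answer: $- \frac{1474110}{2218121} + \frac{9900 i \sqrt{10}}{2218121} \approx -0.66458 + 0.014114 i$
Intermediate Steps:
$f = -14$ ($f = \left(-7\right) 2 = -14$)
$r = 3$ ($r = -2 + 5 = 3$)
$k{\left(y \right)} = -11$ ($k{\left(y \right)} = 3 - 14 = -11$)
$\frac{k{\left(-50 \right)} - 979}{1489 + \sqrt{-2118 + 1118}} = \frac{-11 - 979}{1489 + \sqrt{-2118 + 1118}} = - \frac{990}{1489 + \sqrt{-1000}} = - \frac{990}{1489 + 10 i \sqrt{10}}$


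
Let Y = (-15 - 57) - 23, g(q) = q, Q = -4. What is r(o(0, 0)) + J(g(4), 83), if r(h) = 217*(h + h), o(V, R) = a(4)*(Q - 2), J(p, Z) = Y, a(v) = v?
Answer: -10511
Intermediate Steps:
Y = -95 (Y = -72 - 23 = -95)
J(p, Z) = -95
o(V, R) = -24 (o(V, R) = 4*(-4 - 2) = 4*(-6) = -24)
r(h) = 434*h (r(h) = 217*(2*h) = 434*h)
r(o(0, 0)) + J(g(4), 83) = 434*(-24) - 95 = -10416 - 95 = -10511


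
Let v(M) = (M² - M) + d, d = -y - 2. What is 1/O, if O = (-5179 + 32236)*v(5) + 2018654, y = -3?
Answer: 1/2586851 ≈ 3.8657e-7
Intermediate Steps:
d = 1 (d = -1*(-3) - 2 = 3 - 2 = 1)
v(M) = 1 + M² - M (v(M) = (M² - M) + 1 = 1 + M² - M)
O = 2586851 (O = (-5179 + 32236)*(1 + 5² - 1*5) + 2018654 = 27057*(1 + 25 - 5) + 2018654 = 27057*21 + 2018654 = 568197 + 2018654 = 2586851)
1/O = 1/2586851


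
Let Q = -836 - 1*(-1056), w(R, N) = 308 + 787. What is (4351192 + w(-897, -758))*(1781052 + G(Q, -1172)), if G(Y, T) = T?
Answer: 7746548585560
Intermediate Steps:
w(R, N) = 1095
Q = 220 (Q = -836 + 1056 = 220)
(4351192 + w(-897, -758))*(1781052 + G(Q, -1172)) = (4351192 + 1095)*(1781052 - 1172) = 4352287*1779880 = 7746548585560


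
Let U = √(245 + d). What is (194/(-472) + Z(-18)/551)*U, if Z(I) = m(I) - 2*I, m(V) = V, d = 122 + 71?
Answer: -49199*√438/130036 ≈ -7.9183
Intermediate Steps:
d = 193
U = √438 (U = √(245 + 193) = √438 ≈ 20.928)
Z(I) = -I (Z(I) = I - 2*I = -I)
(194/(-472) + Z(-18)/551)*U = (194/(-472) - 1*(-18)/551)*√438 = (194*(-1/472) + 18*(1/551))*√438 = (-97/236 + 18/551)*√438 = -49199*√438/130036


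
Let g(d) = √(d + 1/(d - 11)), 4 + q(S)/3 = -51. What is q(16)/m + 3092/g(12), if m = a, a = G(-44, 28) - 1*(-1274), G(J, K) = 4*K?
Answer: -5/42 + 3092*√13/13 ≈ 857.45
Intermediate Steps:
q(S) = -165 (q(S) = -12 + 3*(-51) = -12 - 153 = -165)
g(d) = √(d + 1/(-11 + d))
a = 1386 (a = 4*28 - 1*(-1274) = 112 + 1274 = 1386)
m = 1386
q(16)/m + 3092/g(12) = -165/1386 + 3092/(√((1 + 12*(-11 + 12))/(-11 + 12))) = -165*1/1386 + 3092/(√((1 + 12*1)/1)) = -5/42 + 3092/(√(1*(1 + 12))) = -5/42 + 3092/(√(1*13)) = -5/42 + 3092/(√13) = -5/42 + 3092*(√13/13) = -5/42 + 3092*√13/13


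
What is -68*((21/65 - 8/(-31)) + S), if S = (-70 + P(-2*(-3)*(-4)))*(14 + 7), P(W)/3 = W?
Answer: 408514012/2015 ≈ 2.0274e+5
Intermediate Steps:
P(W) = 3*W
S = -2982 (S = (-70 + 3*(-2*(-3)*(-4)))*(14 + 7) = (-70 + 3*(6*(-4)))*21 = (-70 + 3*(-24))*21 = (-70 - 72)*21 = -142*21 = -2982)
-68*((21/65 - 8/(-31)) + S) = -68*((21/65 - 8/(-31)) - 2982) = -68*((21*(1/65) - 8*(-1/31)) - 2982) = -68*((21/65 + 8/31) - 2982) = -68*(1171/2015 - 2982) = -68*(-6007559/2015) = 408514012/2015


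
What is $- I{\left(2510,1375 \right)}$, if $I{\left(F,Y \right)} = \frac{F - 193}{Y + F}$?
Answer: $- \frac{331}{555} \approx -0.5964$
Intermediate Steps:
$I{\left(F,Y \right)} = \frac{-193 + F}{F + Y}$
$- I{\left(2510,1375 \right)} = - \frac{-193 + 2510}{2510 + 1375} = - \frac{2317}{3885} = \left(-1\right) \frac{331}{555} = - \frac{331}{555}$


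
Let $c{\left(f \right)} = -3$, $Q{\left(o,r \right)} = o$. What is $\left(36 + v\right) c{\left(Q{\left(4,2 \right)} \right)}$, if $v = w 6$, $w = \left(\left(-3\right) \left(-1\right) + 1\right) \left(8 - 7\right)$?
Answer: $-180$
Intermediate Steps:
$w = 4$ ($w = \left(3 + 1\right) 1 = 4 \cdot 1 = 4$)
$v = 24$ ($v = 4 \cdot 6 = 24$)
$\left(36 + v\right) c{\left(Q{\left(4,2 \right)} \right)} = \left(36 + 24\right) \left(-3\right) = 60 \left(-3\right) = -180$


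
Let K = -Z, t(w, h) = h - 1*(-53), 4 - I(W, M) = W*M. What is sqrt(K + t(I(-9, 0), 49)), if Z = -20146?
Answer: 2*sqrt(5062) ≈ 142.30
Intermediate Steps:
I(W, M) = 4 - M*W (I(W, M) = 4 - W*M = 4 - M*W)
t(w, h) = 53 + h (t(w, h) = h + 53 = 53 + h)
K = 20146 (K = -1*(-20146) = 20146)
sqrt(K + t(I(-9, 0), 49)) = sqrt(20146 + (53 + 49)) = sqrt(20146 + 102) = sqrt(20248) = 2*sqrt(5062)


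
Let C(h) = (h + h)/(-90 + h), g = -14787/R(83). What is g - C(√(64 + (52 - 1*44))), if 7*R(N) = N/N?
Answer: -23082503/223 + 30*√2/223 ≈ -1.0351e+5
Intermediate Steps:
R(N) = ⅐ (R(N) = (N/N)/7 = (⅐)*1 = ⅐)
g = -103509 (g = -14787/⅐ = -14787*7 = -103509)
C(h) = 2*h/(-90 + h) (C(h) = (2*h)/(-90 + h) = 2*h/(-90 + h))
g - C(√(64 + (52 - 1*44))) = -103509 - 2*√(64 + (52 - 1*44))/(-90 + √(64 + (52 - 1*44))) = -103509 - 2*√(64 + (52 - 44))/(-90 + √(64 + (52 - 44))) = -103509 - 2*√(64 + 8)/(-90 + √(64 + 8)) = -103509 - 2*√72/(-90 + √72) = -103509 - 2*6*√2/(-90 + 6*√2) = -103509 - 12*√2/(-90 + 6*√2)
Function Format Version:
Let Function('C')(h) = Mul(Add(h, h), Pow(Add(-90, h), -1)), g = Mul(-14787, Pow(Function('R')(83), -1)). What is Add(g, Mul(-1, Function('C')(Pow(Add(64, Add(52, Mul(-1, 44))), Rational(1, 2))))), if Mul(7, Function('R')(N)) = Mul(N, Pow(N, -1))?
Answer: Add(Rational(-23082503, 223), Mul(Rational(30, 223), Pow(2, Rational(1, 2)))) ≈ -1.0351e+5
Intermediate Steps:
Function('R')(N) = Rational(1, 7) (Function('R')(N) = Mul(Rational(1, 7), Mul(N, Pow(N, -1))) = Mul(Rational(1, 7), 1) = Rational(1, 7))
g = -103509 (g = Mul(-14787, Pow(Rational(1, 7), -1)) = Mul(-14787, 7) = -103509)
Function('C')(h) = Mul(2, h, Pow(Add(-90, h), -1)) (Function('C')(h) = Mul(Mul(2, h), Pow(Add(-90, h), -1)) = Mul(2, h, Pow(Add(-90, h), -1)))
Add(g, Mul(-1, Function('C')(Pow(Add(64, Add(52, Mul(-1, 44))), Rational(1, 2))))) = Add(-103509, Mul(-1, Mul(2, Pow(Add(64, Add(52, Mul(-1, 44))), Rational(1, 2)), Pow(Add(-90, Pow(Add(64, Add(52, Mul(-1, 44))), Rational(1, 2))), -1)))) = Add(-103509, Mul(-1, Mul(2, Pow(Add(64, Add(52, -44)), Rational(1, 2)), Pow(Add(-90, Pow(Add(64, Add(52, -44)), Rational(1, 2))), -1)))) = Add(-103509, Mul(-1, Mul(2, Pow(Add(64, 8), Rational(1, 2)), Pow(Add(-90, Pow(Add(64, 8), Rational(1, 2))), -1)))) = Add(-103509, Mul(-1, Mul(2, Pow(72, Rational(1, 2)), Pow(Add(-90, Pow(72, Rational(1, 2))), -1)))) = Add(-103509, Mul(-1, Mul(2, Mul(6, Pow(2, Rational(1, 2))), Pow(Add(-90, Mul(6, Pow(2, Rational(1, 2)))), -1)))) = Add(-103509, Mul(-1, Mul(12, Pow(2, Rational(1, 2)), Pow(Add(-90, Mul(6, Pow(2, Rational(1, 2)))), -1)))) = Add(-103509, Mul(-12, Pow(2, Rational(1, 2)), Pow(Add(-90, Mul(6, Pow(2, Rational(1, 2)))), -1)))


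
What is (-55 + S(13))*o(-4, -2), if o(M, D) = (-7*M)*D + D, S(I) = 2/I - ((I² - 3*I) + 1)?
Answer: 140128/13 ≈ 10779.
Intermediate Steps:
S(I) = -1 - I² + 2/I + 3*I (S(I) = 2/I - (1 + I² - 3*I) = 2/I + (-1 - I² + 3*I) = -1 - I² + 2/I + 3*I)
o(M, D) = D - 7*D*M (o(M, D) = -7*D*M + D = D - 7*D*M)
(-55 + S(13))*o(-4, -2) = (-55 + (-1 - 1*13² + 2/13 + 3*13))*(-2*(1 - 7*(-4))) = (-55 + (-1 - 1*169 + 2*(1/13) + 39))*(-2*(1 + 28)) = (-55 + (-1 - 169 + 2/13 + 39))*(-2*29) = (-55 - 1701/13)*(-58) = -2416/13*(-58) = 140128/13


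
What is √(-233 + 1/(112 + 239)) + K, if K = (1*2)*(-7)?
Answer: -14 + I*√3189498/117 ≈ -14.0 + 15.264*I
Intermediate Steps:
K = -14 (K = 2*(-7) = -14)
√(-233 + 1/(112 + 239)) + K = √(-233 + 1/(112 + 239)) - 14 = √(-233 + 1/351) - 14 = √(-81782/351) - 14 = I*√3189498/117 - 14 = -14 + I*√3189498/117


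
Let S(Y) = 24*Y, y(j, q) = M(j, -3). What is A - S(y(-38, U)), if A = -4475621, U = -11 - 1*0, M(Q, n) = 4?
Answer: -4475717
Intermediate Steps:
U = -11 (U = -11 + 0 = -11)
y(j, q) = 4
A - S(y(-38, U)) = -4475621 - 24*4 = -4475621 - 1*96 = -4475621 - 96 = -4475717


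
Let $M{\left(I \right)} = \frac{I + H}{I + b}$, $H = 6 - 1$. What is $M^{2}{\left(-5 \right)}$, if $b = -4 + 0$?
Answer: $0$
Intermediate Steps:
$H = 5$ ($H = 6 - 1 = 5$)
$b = -4$
$M{\left(I \right)} = \frac{5 + I}{-4 + I}$ ($M{\left(I \right)} = \frac{I + 5}{I - 4} = \frac{5 + I}{-4 + I}$)
$M^{2}{\left(-5 \right)} = \left(\frac{5 - 5}{-4 - 5}\right)^{2} = \left(\frac{1}{-9} \cdot 0\right)^{2} = \left(\left(- \frac{1}{9}\right) 0\right)^{2} = 0^{2} = 0$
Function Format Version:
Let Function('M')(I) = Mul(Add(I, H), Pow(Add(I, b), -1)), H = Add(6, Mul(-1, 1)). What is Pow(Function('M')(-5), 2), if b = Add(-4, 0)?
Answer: 0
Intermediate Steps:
H = 5 (H = Add(6, -1) = 5)
b = -4
Function('M')(I) = Mul(Pow(Add(-4, I), -1), Add(5, I)) (Function('M')(I) = Mul(Add(I, 5), Pow(Add(I, -4), -1)) = Mul(Add(5, I), Pow(Add(-4, I), -1)) = Mul(Pow(Add(-4, I), -1), Add(5, I)))
Pow(Function('M')(-5), 2) = Pow(Mul(Pow(Add(-4, -5), -1), Add(5, -5)), 2) = Pow(Mul(Pow(-9, -1), 0), 2) = Pow(Mul(Rational(-1, 9), 0), 2) = Pow(0, 2) = 0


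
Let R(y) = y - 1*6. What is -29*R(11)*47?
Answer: -6815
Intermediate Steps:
R(y) = -6 + y (R(y) = y - 6 = -6 + y)
-29*R(11)*47 = -29*(-6 + 11)*47 = -29*5*47 = -145*47 = -6815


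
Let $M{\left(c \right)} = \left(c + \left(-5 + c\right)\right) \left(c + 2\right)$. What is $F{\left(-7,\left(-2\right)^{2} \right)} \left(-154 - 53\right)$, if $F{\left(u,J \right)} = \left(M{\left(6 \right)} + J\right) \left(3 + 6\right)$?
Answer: $-111780$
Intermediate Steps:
$M{\left(c \right)} = \left(-5 + 2 c\right) \left(2 + c\right)$
$F{\left(u,J \right)} = 504 + 9 J$ ($F{\left(u,J \right)} = \left(\left(-10 - 6 + 2 \cdot 6^{2}\right) + J\right) \left(3 + 6\right) = \left(\left(-10 - 6 + 2 \cdot 36\right) + J\right) 9 = \left(\left(-10 - 6 + 72\right) + J\right) 9 = \left(56 + J\right) 9 = 504 + 9 J$)
$F{\left(-7,\left(-2\right)^{2} \right)} \left(-154 - 53\right) = \left(504 + 9 \left(-2\right)^{2}\right) \left(-154 - 53\right) = \left(504 + 9 \cdot 4\right) \left(-207\right) = \left(504 + 36\right) \left(-207\right) = 540 \left(-207\right) = -111780$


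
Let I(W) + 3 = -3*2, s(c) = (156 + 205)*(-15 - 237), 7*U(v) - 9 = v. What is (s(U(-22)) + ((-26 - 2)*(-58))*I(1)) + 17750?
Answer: -87838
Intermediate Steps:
U(v) = 9/7 + v/7
s(c) = -90972 (s(c) = 361*(-252) = -90972)
I(W) = -9 (I(W) = -3 - 3*2 = -3 - 6 = -9)
(s(U(-22)) + ((-26 - 2)*(-58))*I(1)) + 17750 = (-90972 + ((-26 - 2)*(-58))*(-9)) + 17750 = (-90972 - 28*(-58)*(-9)) + 17750 = (-90972 + 1624*(-9)) + 17750 = (-90972 - 14616) + 17750 = -105588 + 17750 = -87838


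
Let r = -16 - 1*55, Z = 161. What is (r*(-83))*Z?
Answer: 948773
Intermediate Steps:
r = -71 (r = -16 - 55 = -71)
(r*(-83))*Z = -71*(-83)*161 = 5893*161 = 948773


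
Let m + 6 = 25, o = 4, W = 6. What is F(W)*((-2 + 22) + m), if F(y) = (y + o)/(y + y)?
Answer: 65/2 ≈ 32.500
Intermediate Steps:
m = 19 (m = -6 + 25 = 19)
F(y) = (4 + y)/(2*y) (F(y) = (y + 4)/(y + y) = (4 + y)/((2*y)) = (4 + y)*(1/(2*y)) = (4 + y)/(2*y))
F(W)*((-2 + 22) + m) = ((½)*(4 + 6)/6)*((-2 + 22) + 19) = ((½)*(⅙)*10)*(20 + 19) = (⅚)*39 = 65/2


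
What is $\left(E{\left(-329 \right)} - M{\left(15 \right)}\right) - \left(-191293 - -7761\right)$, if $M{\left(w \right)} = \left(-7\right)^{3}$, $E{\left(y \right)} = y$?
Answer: $183546$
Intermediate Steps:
$M{\left(w \right)} = -343$
$\left(E{\left(-329 \right)} - M{\left(15 \right)}\right) - \left(-191293 - -7761\right) = \left(-329 - -343\right) - \left(-191293 - -7761\right) = \left(-329 + 343\right) - \left(-191293 + 7761\right) = 14 - -183532 = 14 + 183532 = 183546$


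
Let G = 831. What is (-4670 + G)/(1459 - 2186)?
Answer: 3839/727 ≈ 5.2806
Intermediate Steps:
(-4670 + G)/(1459 - 2186) = (-4670 + 831)/(1459 - 2186) = -3839/(-727) = -3839*(-1/727) = 3839/727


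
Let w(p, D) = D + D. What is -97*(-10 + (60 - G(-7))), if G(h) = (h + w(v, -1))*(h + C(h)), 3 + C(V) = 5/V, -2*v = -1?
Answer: 31525/7 ≈ 4503.6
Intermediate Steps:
v = ½ (v = -½*(-1) = ½ ≈ 0.50000)
w(p, D) = 2*D
C(V) = -3 + 5/V
G(h) = (-2 + h)*(-3 + h + 5/h) (G(h) = (h + 2*(-1))*(h + (-3 + 5/h)) = (h - 2)*(-3 + h + 5/h) = (-2 + h)*(-3 + h + 5/h))
-97*(-10 + (60 - G(-7))) = -97*(-10 + (60 - (11 + (-7)² - 10/(-7) - 5*(-7)))) = -97*(-10 + (60 - (11 + 49 - 10*(-⅐) + 35))) = -97*(-10 + (60 - (11 + 49 + 10/7 + 35))) = -97*(-10 + (60 - 1*675/7)) = -97*(-10 + (60 - 675/7)) = -97*(-10 - 255/7) = -97*(-325/7) = 31525/7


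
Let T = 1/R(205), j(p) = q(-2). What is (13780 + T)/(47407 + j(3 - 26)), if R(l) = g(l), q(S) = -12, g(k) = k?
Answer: 2824901/9715975 ≈ 0.29075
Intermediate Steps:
R(l) = l
j(p) = -12
T = 1/205 ≈ 0.0048781
(13780 + T)/(47407 + j(3 - 26)) = (13780 + 1/205)/(47407 - 12) = (2824901/205)/47395 = (2824901/205)*(1/47395) = 2824901/9715975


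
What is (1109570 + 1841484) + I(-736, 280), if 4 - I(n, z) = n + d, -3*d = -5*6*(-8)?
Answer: 2951874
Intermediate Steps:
d = -80 (d = -(-5*6)*(-8)/3 = -(-10)*(-8) = -⅓*240 = -80)
I(n, z) = 84 - n (I(n, z) = 4 - (n - 80) = 4 - (-80 + n) = 4 + (80 - n) = 84 - n)
(1109570 + 1841484) + I(-736, 280) = (1109570 + 1841484) + (84 - 1*(-736)) = 2951054 + (84 + 736) = 2951054 + 820 = 2951874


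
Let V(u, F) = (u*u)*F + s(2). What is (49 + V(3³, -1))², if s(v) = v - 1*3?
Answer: 463761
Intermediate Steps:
s(v) = -3 + v (s(v) = v - 3 = -3 + v)
V(u, F) = -1 + F*u² (V(u, F) = (u*u)*F + (-3 + 2) = u²*F - 1 = F*u² - 1 = -1 + F*u²)
(49 + V(3³, -1))² = (49 + (-1 - (3³)²))² = (49 + (-1 - 1*27²))² = (49 + (-1 - 1*729))² = (49 + (-1 - 729))² = (49 - 730)² = (-681)² = 463761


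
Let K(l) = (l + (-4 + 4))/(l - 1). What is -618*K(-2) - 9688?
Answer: -10100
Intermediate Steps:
K(l) = l/(-1 + l) (K(l) = (l + 0)/(-1 + l) = l/(-1 + l))
-618*K(-2) - 9688 = -(-1236)/(-1 - 2) - 9688 = -(-1236)/(-3) - 9688 = -(-1236)*(-1)/3 - 9688 = -618*2/3 - 9688 = -412 - 9688 = -10100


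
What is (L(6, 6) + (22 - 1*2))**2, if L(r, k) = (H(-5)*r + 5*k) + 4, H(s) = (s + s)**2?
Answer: 427716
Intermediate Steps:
H(s) = 4*s**2 (H(s) = (2*s)**2 = 4*s**2)
L(r, k) = 4 + 5*k + 100*r (L(r, k) = ((4*(-5)**2)*r + 5*k) + 4 = ((4*25)*r + 5*k) + 4 = (100*r + 5*k) + 4 = (5*k + 100*r) + 4 = 4 + 5*k + 100*r)
(L(6, 6) + (22 - 1*2))**2 = ((4 + 5*6 + 100*6) + (22 - 1*2))**2 = ((4 + 30 + 600) + (22 - 2))**2 = (634 + 20)**2 = 654**2 = 427716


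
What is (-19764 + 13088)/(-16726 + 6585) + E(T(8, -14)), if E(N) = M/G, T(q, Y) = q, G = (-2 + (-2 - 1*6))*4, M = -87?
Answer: 1149307/405640 ≈ 2.8333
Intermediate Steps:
G = -40 (G = (-2 + (-2 - 6))*4 = (-2 - 8)*4 = -10*4 = -40)
E(N) = 87/40 (E(N) = -87/(-40) = -87*(-1/40) = 87/40)
(-19764 + 13088)/(-16726 + 6585) + E(T(8, -14)) = (-19764 + 13088)/(-16726 + 6585) + 87/40 = -6676/(-10141) + 87/40 = -6676*(-1/10141) + 87/40 = 6676/10141 + 87/40 = 1149307/405640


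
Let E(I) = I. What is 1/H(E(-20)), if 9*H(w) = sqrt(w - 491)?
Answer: -9*I*sqrt(511)/511 ≈ -0.39814*I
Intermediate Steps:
H(w) = sqrt(-491 + w)/9 (H(w) = sqrt(w - 491)/9 = sqrt(-491 + w)/9)
1/H(E(-20)) = 1/(sqrt(-491 - 20)/9) = 1/(sqrt(-511)/9) = 1/((I*sqrt(511))/9) = 1/(I*sqrt(511)/9) = -9*I*sqrt(511)/511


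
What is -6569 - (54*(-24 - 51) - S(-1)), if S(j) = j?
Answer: -2520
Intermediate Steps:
-6569 - (54*(-24 - 51) - S(-1)) = -6569 - (54*(-24 - 51) - 1*(-1)) = -6569 - (54*(-75) + 1) = -6569 - (-4050 + 1) = -6569 - 1*(-4049) = -6569 + 4049 = -2520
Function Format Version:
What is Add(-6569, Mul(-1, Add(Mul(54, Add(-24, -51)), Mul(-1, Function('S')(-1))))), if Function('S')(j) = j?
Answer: -2520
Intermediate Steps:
Add(-6569, Mul(-1, Add(Mul(54, Add(-24, -51)), Mul(-1, Function('S')(-1))))) = Add(-6569, Mul(-1, Add(Mul(54, Add(-24, -51)), Mul(-1, -1)))) = Add(-6569, Mul(-1, Add(Mul(54, -75), 1))) = Add(-6569, Mul(-1, Add(-4050, 1))) = Add(-6569, Mul(-1, -4049)) = Add(-6569, 4049) = -2520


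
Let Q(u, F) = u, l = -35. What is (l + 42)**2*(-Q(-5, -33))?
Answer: 245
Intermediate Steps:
(l + 42)**2*(-Q(-5, -33)) = (-35 + 42)**2*(-1*(-5)) = 7**2*5 = 49*5 = 245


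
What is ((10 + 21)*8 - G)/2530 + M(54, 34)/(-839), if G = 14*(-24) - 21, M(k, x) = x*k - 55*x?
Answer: 10793/38594 ≈ 0.27965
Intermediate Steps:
M(k, x) = -55*x + k*x (M(k, x) = k*x - 55*x = -55*x + k*x)
G = -357 (G = -336 - 21 = -357)
((10 + 21)*8 - G)/2530 + M(54, 34)/(-839) = ((10 + 21)*8 - 1*(-357))/2530 + (34*(-55 + 54))/(-839) = (31*8 + 357)*(1/2530) + (34*(-1))*(-1/839) = (248 + 357)*(1/2530) - 34*(-1/839) = 605*(1/2530) + 34/839 = 11/46 + 34/839 = 10793/38594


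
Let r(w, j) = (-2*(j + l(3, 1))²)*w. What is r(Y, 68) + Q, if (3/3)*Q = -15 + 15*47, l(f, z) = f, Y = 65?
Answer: -654640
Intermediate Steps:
Q = 690 (Q = -15 + 15*47 = -15 + 705 = 690)
r(w, j) = -2*w*(3 + j)² (r(w, j) = (-2*(j + 3)²)*w = (-2*(3 + j)²)*w = -2*w*(3 + j)²)
r(Y, 68) + Q = -2*65*(3 + 68)² + 690 = -2*65*71² + 690 = -2*65*5041 + 690 = -655330 + 690 = -654640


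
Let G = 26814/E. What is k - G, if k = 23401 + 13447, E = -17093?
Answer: 629869678/17093 ≈ 36850.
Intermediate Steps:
k = 36848
G = -26814/17093 (G = 26814/(-17093) = 26814*(-1/17093) = -26814/17093 ≈ -1.5687)
k - G = 36848 - 1*(-26814/17093) = 36848 + 26814/17093 = 629869678/17093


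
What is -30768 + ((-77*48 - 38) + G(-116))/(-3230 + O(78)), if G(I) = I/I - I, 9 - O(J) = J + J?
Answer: -103899919/3377 ≈ -30767.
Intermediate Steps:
O(J) = 9 - 2*J (O(J) = 9 - (J + J) = 9 - 2*J)
G(I) = 1 - I
-30768 + ((-77*48 - 38) + G(-116))/(-3230 + O(78)) = -30768 + ((-77*48 - 38) + (1 - 1*(-116)))/(-3230 + (9 - 2*78)) = -30768 + ((-3696 - 38) + (1 + 116))/(-3230 + (9 - 156)) = -30768 + (-3734 + 117)/(-3230 - 147) = -30768 - 3617/(-3377) = -30768 - 3617*(-1/3377) = -30768 + 3617/3377 = -103899919/3377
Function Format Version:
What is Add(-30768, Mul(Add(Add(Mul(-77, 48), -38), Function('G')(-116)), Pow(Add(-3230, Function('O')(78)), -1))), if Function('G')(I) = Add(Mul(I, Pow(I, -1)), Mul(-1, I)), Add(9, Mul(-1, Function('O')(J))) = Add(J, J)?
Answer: Rational(-103899919, 3377) ≈ -30767.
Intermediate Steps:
Function('O')(J) = Add(9, Mul(-2, J)) (Function('O')(J) = Add(9, Mul(-1, Add(J, J))) = Add(9, Mul(-1, Mul(2, J))) = Add(9, Mul(-2, J)))
Function('G')(I) = Add(1, Mul(-1, I))
Add(-30768, Mul(Add(Add(Mul(-77, 48), -38), Function('G')(-116)), Pow(Add(-3230, Function('O')(78)), -1))) = Add(-30768, Mul(Add(Add(Mul(-77, 48), -38), Add(1, Mul(-1, -116))), Pow(Add(-3230, Add(9, Mul(-2, 78))), -1))) = Add(-30768, Mul(Add(Add(-3696, -38), Add(1, 116)), Pow(Add(-3230, Add(9, -156)), -1))) = Add(-30768, Mul(Add(-3734, 117), Pow(Add(-3230, -147), -1))) = Add(-30768, Mul(-3617, Pow(-3377, -1))) = Add(-30768, Mul(-3617, Rational(-1, 3377))) = Add(-30768, Rational(3617, 3377)) = Rational(-103899919, 3377)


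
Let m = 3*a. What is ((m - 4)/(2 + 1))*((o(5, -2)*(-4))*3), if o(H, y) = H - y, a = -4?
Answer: 448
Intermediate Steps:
m = -12 (m = 3*(-4) = -12)
((m - 4)/(2 + 1))*((o(5, -2)*(-4))*3) = ((-12 - 4)/(2 + 1))*(((5 - 1*(-2))*(-4))*3) = (-16/3)*(((5 + 2)*(-4))*3) = (-16*⅓)*((7*(-4))*3) = -(-448)*3/3 = -16/3*(-84) = 448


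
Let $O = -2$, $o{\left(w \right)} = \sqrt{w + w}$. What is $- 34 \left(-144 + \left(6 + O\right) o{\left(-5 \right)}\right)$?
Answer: $4896 - 136 i \sqrt{10} \approx 4896.0 - 430.07 i$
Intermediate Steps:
$o{\left(w \right)} = \sqrt{2} \sqrt{w}$ ($o{\left(w \right)} = \sqrt{2 w} = \sqrt{2} \sqrt{w}$)
$- 34 \left(-144 + \left(6 + O\right) o{\left(-5 \right)}\right) = - 34 \left(-144 + \left(6 - 2\right) \sqrt{2} \sqrt{-5}\right) = - 34 \left(-144 + 4 \sqrt{2} i \sqrt{5}\right) = - 34 \left(-144 + 4 i \sqrt{10}\right) = 4896 - 136 i \sqrt{10}$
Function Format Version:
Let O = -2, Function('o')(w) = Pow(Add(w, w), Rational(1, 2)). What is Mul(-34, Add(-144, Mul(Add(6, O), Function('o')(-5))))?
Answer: Add(4896, Mul(-136, I, Pow(10, Rational(1, 2)))) ≈ Add(4896.0, Mul(-430.07, I))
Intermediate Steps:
Function('o')(w) = Mul(Pow(2, Rational(1, 2)), Pow(w, Rational(1, 2))) (Function('o')(w) = Pow(Mul(2, w), Rational(1, 2)) = Mul(Pow(2, Rational(1, 2)), Pow(w, Rational(1, 2))))
Mul(-34, Add(-144, Mul(Add(6, O), Function('o')(-5)))) = Mul(-34, Add(-144, Mul(Add(6, -2), Mul(Pow(2, Rational(1, 2)), Pow(-5, Rational(1, 2)))))) = Mul(-34, Add(-144, Mul(4, Mul(Pow(2, Rational(1, 2)), Mul(I, Pow(5, Rational(1, 2))))))) = Mul(-34, Add(-144, Mul(4, Mul(I, Pow(10, Rational(1, 2)))))) = Mul(-34, Add(-144, Mul(4, I, Pow(10, Rational(1, 2))))) = Add(4896, Mul(-136, I, Pow(10, Rational(1, 2))))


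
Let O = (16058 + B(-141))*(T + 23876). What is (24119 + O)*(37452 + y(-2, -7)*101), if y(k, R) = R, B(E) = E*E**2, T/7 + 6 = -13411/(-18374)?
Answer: -44859476144851398985/18374 ≈ -2.4415e+15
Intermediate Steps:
T = -677831/18374 (T = -42 + 7*(-13411/(-18374)) = -42 + 7*(-13411*(-1/18374)) = -42 + 7*(13411/18374) = -42 + 93877/18374 = -677831/18374 ≈ -36.891)
B(E) = E**3
O = -1220832560317259/18374 (O = (16058 + (-141)**3)*(-677831/18374 + 23876) = (16058 - 2803221)*(438019793/18374) = -2787163*438019793/18374 = -1220832560317259/18374 ≈ -6.6443e+10)
(24119 + O)*(37452 + y(-2, -7)*101) = (24119 - 1220832560317259/18374)*(37452 - 7*101) = -1220832117154753*(37452 - 707)/18374 = -1220832117154753/18374*36745 = -44859476144851398985/18374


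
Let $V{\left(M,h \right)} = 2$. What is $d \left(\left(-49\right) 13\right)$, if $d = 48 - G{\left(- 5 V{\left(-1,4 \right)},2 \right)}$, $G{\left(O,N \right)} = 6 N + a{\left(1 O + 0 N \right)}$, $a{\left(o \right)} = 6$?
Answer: $-19110$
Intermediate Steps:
$G{\left(O,N \right)} = 6 + 6 N$ ($G{\left(O,N \right)} = 6 N + 6 = 6 + 6 N$)
$d = 30$ ($d = 48 - \left(6 + 6 \cdot 2\right) = 48 - \left(6 + 12\right) = 48 - 18 = 30$)
$d \left(\left(-49\right) 13\right) = 30 \left(\left(-49\right) 13\right) = 30 \left(-637\right) = -19110$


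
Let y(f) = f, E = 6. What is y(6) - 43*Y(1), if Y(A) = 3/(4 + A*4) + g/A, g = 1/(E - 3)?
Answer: -587/24 ≈ -24.458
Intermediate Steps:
g = 1/3 (g = 1/(6 - 3) = 1/3 ≈ 0.33333)
Y(A) = 3/(4 + 4*A) + 1/(3*A) (Y(A) = 3/(4 + A*4) + 1/(3*A) = 3/(4 + 4*A) + 1/(3*A))
y(6) - 43*Y(1) = 6 - 43*(4 + 13*1)/(12*1*(1 + 1)) = 6 - 43*(4 + 13)/(12*2) = 6 - 43*17/(12*2) = 6 - 43*17/24 = 6 - 731/24 = -587/24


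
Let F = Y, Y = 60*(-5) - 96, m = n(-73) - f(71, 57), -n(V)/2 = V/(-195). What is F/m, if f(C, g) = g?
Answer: 77220/11261 ≈ 6.8573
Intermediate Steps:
n(V) = 2*V/195 (n(V) = -2*V/(-195) = -2*V*(-1)/195 = -(-2)*V/195 = 2*V/195)
m = -11261/195 (m = (2/195)*(-73) - 1*57 = -146/195 - 57 = -11261/195 ≈ -57.749)
Y = -396 (Y = -300 - 96 = -396)
F = -396
F/m = -396/(-11261/195) = -396*(-195/11261) = 77220/11261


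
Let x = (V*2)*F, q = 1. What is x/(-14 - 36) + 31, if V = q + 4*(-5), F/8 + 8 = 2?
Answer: -137/25 ≈ -5.4800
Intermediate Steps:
F = -48 (F = -64 + 8*2 = -64 + 16 = -48)
V = -19 (V = 1 + 4*(-5) = 1 - 20 = -19)
x = 1824 (x = -19*2*(-48) = -38*(-48) = 1824)
x/(-14 - 36) + 31 = 1824/(-14 - 36) + 31 = 1824/(-50) + 31 = 1824*(-1/50) + 31 = -912/25 + 31 = -137/25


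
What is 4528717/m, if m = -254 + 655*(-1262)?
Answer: -4528717/826864 ≈ -5.4770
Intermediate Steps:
m = -826864 (m = -254 - 826610 = -826864)
4528717/m = 4528717/(-826864) = 4528717*(-1/826864) = -4528717/826864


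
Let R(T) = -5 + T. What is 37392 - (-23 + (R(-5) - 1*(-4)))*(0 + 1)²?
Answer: 37421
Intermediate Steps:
37392 - (-23 + (R(-5) - 1*(-4)))*(0 + 1)² = 37392 - (-23 + ((-5 - 5) - 1*(-4)))*(0 + 1)² = 37392 - (-23 + (-10 + 4))*1² = 37392 - (-23 - 6) = 37392 - (-29) = 37392 - 1*(-29) = 37392 + 29 = 37421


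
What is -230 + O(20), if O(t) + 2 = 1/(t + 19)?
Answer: -9047/39 ≈ -231.97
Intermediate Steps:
O(t) = -2 + 1/(19 + t) (O(t) = -2 + 1/(t + 19) = -2 + 1/(19 + t))
-230 + O(20) = -230 + (-37 - 2*20)/(19 + 20) = -230 + (-37 - 40)/39 = -230 + (1/39)*(-77) = -230 - 77/39 = -9047/39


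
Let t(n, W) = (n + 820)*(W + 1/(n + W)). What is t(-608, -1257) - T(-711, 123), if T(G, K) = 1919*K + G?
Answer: -935875862/1865 ≈ -5.0181e+5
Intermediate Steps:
t(n, W) = (820 + n)*(W + 1/(W + n))
T(G, K) = G + 1919*K
t(-608, -1257) - T(-711, 123) = (820 - 608 + 820*(-1257)**2 - 1257*(-608)**2 - 608*(-1257)**2 + 820*(-1257)*(-608))/(-1257 - 608) - (-711 + 1919*123) = (820 - 608 + 820*1580049 - 1257*369664 - 608*1580049 + 626689920)/(-1865) - (-711 + 236037) = -(820 - 608 + 1295640180 - 464667648 - 960669792 + 626689920)/1865 - 1*235326 = -1/1865*496992872 - 235326 = -496992872/1865 - 235326 = -935875862/1865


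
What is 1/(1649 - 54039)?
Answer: -1/52390 ≈ -1.9088e-5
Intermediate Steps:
1/(1649 - 54039) = 1/(-52390) = -1/52390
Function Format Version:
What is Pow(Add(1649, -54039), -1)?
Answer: Rational(-1, 52390) ≈ -1.9088e-5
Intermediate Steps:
Pow(Add(1649, -54039), -1) = Pow(-52390, -1) = Rational(-1, 52390)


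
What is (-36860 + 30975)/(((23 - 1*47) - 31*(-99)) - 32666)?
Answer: 5885/29621 ≈ 0.19868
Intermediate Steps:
(-36860 + 30975)/(((23 - 1*47) - 31*(-99)) - 32666) = -5885/(((23 - 47) + 3069) - 32666) = -5885/((-24 + 3069) - 32666) = -5885/(3045 - 32666) = -5885/(-29621) = -5885*(-1/29621) = 5885/29621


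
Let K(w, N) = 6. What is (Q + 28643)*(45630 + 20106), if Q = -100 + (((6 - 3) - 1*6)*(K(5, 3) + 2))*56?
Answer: 1787953464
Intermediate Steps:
Q = -1444 (Q = -100 + (((6 - 3) - 1*6)*(6 + 2))*56 = -100 + ((3 - 6)*8)*56 = -100 - 3*8*56 = -100 - 24*56 = -100 - 1344 = -1444)
(Q + 28643)*(45630 + 20106) = (-1444 + 28643)*(45630 + 20106) = 27199*65736 = 1787953464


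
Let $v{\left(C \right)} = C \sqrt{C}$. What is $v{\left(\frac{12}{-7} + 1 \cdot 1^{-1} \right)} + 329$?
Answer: $329 - \frac{5 i \sqrt{35}}{49} \approx 329.0 - 0.60368 i$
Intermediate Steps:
$v{\left(C \right)} = C^{\frac{3}{2}}$
$v{\left(\frac{12}{-7} + 1 \cdot 1^{-1} \right)} + 329 = \left(\frac{12}{-7} + 1 \cdot 1^{-1}\right)^{\frac{3}{2}} + 329 = \left(12 \left(- \frac{1}{7}\right) + 1 \cdot 1\right)^{\frac{3}{2}} + 329 = \left(- \frac{12}{7} + 1\right)^{\frac{3}{2}} + 329 = \left(- \frac{5}{7}\right)^{\frac{3}{2}} + 329 = - \frac{5 i \sqrt{35}}{49} + 329 = 329 - \frac{5 i \sqrt{35}}{49}$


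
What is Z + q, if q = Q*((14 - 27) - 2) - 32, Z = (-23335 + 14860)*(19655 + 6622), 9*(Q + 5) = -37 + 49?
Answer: -222697552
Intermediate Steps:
Q = -11/3 (Q = -5 + (-37 + 49)/9 = -5 + (⅑)*12 = -5 + 4/3 = -11/3 ≈ -3.6667)
Z = -222697575 (Z = -8475*26277 = -222697575)
q = 23 (q = -11*((14 - 27) - 2)/3 - 32 = -11*(-13 - 2)/3 - 32 = -11/3*(-15) - 32 = 55 - 32 = 23)
Z + q = -222697575 + 23 = -222697552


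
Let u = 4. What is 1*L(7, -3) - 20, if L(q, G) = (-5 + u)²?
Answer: -19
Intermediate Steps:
L(q, G) = 1 (L(q, G) = (-5 + 4)² = (-1)² = 1)
1*L(7, -3) - 20 = 1*1 - 20 = 1 - 20 = -19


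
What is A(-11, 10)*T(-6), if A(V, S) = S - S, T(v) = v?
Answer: 0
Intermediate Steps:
A(V, S) = 0
A(-11, 10)*T(-6) = 0*(-6) = 0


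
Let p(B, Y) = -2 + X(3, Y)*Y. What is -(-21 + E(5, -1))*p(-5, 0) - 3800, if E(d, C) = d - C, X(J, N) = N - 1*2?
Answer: -3830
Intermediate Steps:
X(J, N) = -2 + N (X(J, N) = N - 2 = -2 + N)
p(B, Y) = -2 + Y*(-2 + Y) (p(B, Y) = -2 + (-2 + Y)*Y = -2 + Y*(-2 + Y))
-(-21 + E(5, -1))*p(-5, 0) - 3800 = -(-21 + (5 - 1*(-1)))*(-2 + 0*(-2 + 0)) - 3800 = -(-21 + (5 + 1))*(-2 + 0*(-2)) - 3800 = -(-21 + 6)*(-2 + 0) - 3800 = -(-15)*(-2) - 3800 = -1*30 - 3800 = -30 - 3800 = -3830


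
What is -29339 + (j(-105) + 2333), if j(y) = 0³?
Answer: -27006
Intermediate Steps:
j(y) = 0
-29339 + (j(-105) + 2333) = -29339 + (0 + 2333) = -29339 + 2333 = -27006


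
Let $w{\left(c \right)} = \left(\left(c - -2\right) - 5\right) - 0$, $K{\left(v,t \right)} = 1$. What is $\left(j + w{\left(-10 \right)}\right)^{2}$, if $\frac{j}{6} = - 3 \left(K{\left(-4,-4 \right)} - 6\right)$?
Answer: $5929$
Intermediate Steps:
$j = 90$ ($j = 6 \left(- 3 \left(1 - 6\right)\right) = 6 \left(\left(-3\right) \left(-5\right)\right) = 6 \cdot 15 = 90$)
$w{\left(c \right)} = -3 + c$ ($w{\left(c \right)} = \left(\left(c + 2\right) - 5\right) + 0 = \left(\left(2 + c\right) - 5\right) + 0 = \left(-3 + c\right) + 0 = -3 + c$)
$\left(j + w{\left(-10 \right)}\right)^{2} = \left(90 - 13\right)^{2} = 77^{2} = 5929$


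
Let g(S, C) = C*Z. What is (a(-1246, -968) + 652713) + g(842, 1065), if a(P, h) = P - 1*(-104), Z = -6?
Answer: 645181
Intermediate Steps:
a(P, h) = 104 + P (a(P, h) = P + 104 = 104 + P)
g(S, C) = -6*C (g(S, C) = C*(-6) = -6*C)
(a(-1246, -968) + 652713) + g(842, 1065) = ((104 - 1246) + 652713) - 6*1065 = (-1142 + 652713) - 6390 = 651571 - 6390 = 645181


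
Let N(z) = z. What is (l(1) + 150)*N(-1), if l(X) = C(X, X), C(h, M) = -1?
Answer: -149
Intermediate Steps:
l(X) = -1
(l(1) + 150)*N(-1) = (-1 + 150)*(-1) = 149*(-1) = -149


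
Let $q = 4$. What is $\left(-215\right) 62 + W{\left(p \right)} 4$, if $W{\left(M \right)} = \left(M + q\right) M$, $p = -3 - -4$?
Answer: $-13310$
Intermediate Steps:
$p = 1$ ($p = -3 + 4 = 1$)
$W{\left(M \right)} = M \left(4 + M\right)$ ($W{\left(M \right)} = \left(M + 4\right) M = \left(4 + M\right) M = M \left(4 + M\right)$)
$\left(-215\right) 62 + W{\left(p \right)} 4 = \left(-215\right) 62 + 1 \left(4 + 1\right) 4 = -13330 + 1 \cdot 5 \cdot 4 = -13330 + 5 \cdot 4 = -13330 + 20 = -13310$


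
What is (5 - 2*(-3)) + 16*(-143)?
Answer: -2277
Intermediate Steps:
(5 - 2*(-3)) + 16*(-143) = (5 + 6) - 2288 = 11 - 2288 = -2277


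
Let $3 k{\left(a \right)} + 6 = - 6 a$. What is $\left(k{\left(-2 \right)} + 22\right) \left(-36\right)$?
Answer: $-864$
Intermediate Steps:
$k{\left(a \right)} = -2 - 2 a$ ($k{\left(a \right)} = -2 + \frac{\left(-6\right) a}{3} = -2 - 2 a$)
$\left(k{\left(-2 \right)} + 22\right) \left(-36\right) = \left(\left(-2 - -4\right) + 22\right) \left(-36\right) = \left(\left(-2 + 4\right) + 22\right) \left(-36\right) = \left(2 + 22\right) \left(-36\right) = 24 \left(-36\right) = -864$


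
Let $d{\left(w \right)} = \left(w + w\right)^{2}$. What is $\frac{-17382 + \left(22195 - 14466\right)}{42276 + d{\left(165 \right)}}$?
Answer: $- \frac{9653}{151176} \approx -0.063853$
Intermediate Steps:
$d{\left(w \right)} = 4 w^{2}$ ($d{\left(w \right)} = \left(2 w\right)^{2} = 4 w^{2}$)
$\frac{-17382 + \left(22195 - 14466\right)}{42276 + d{\left(165 \right)}} = \frac{-17382 + \left(22195 - 14466\right)}{42276 + 4 \cdot 165^{2}} = \frac{-17382 + 7729}{42276 + 4 \cdot 27225} = - \frac{9653}{42276 + 108900} = - \frac{9653}{151176}$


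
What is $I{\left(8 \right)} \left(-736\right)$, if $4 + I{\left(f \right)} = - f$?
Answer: $8832$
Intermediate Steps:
$I{\left(f \right)} = -4 - f$
$I{\left(8 \right)} \left(-736\right) = \left(-4 - 8\right) \left(-736\right) = \left(-12\right) \left(-736\right) = 8832$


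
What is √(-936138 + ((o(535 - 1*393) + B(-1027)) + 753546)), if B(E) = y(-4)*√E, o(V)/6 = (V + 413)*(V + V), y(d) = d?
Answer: 2*√(190782 - I*√1027) ≈ 873.57 - 0.07337*I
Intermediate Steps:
o(V) = 12*V*(413 + V) (o(V) = 6*((V + 413)*(V + V)) = 6*((413 + V)*(2*V)) = 6*(2*V*(413 + V)) = 12*V*(413 + V))
B(E) = -4*√E
√(-936138 + ((o(535 - 1*393) + B(-1027)) + 753546)) = √(-936138 + ((12*(535 - 1*393)*(413 + (535 - 1*393)) - 4*I*√1027) + 753546)) = √(-936138 + ((12*(535 - 393)*(413 + (535 - 393)) - 4*I*√1027) + 753546)) = √(-936138 + ((12*142*(413 + 142) - 4*I*√1027) + 753546)) = √(-936138 + ((12*142*555 - 4*I*√1027) + 753546)) = √(-936138 + ((945720 - 4*I*√1027) + 753546)) = √(-936138 + (1699266 - 4*I*√1027)) = √(763128 - 4*I*√1027)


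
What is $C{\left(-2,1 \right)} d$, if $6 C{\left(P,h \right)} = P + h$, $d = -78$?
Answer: $13$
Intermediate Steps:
$C{\left(P,h \right)} = \frac{P}{6} + \frac{h}{6}$ ($C{\left(P,h \right)} = \frac{P + h}{6} = \frac{P}{6} + \frac{h}{6}$)
$C{\left(-2,1 \right)} d = \left(\frac{1}{6} \left(-2\right) + \frac{1}{6} \cdot 1\right) \left(-78\right) = \left(- \frac{1}{3} + \frac{1}{6}\right) \left(-78\right) = \left(- \frac{1}{6}\right) \left(-78\right) = 13$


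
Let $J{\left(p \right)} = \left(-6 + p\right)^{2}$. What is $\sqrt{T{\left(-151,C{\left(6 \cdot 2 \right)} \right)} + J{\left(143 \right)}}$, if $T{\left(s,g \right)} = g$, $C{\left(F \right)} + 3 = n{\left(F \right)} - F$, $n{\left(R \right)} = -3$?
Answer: $\sqrt{18751} \approx 136.93$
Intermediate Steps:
$C{\left(F \right)} = -6 - F$ ($C{\left(F \right)} = -3 - \left(3 + F\right) = -6 - F$)
$\sqrt{T{\left(-151,C{\left(6 \cdot 2 \right)} \right)} + J{\left(143 \right)}} = \sqrt{\left(-6 - 6 \cdot 2\right) + \left(-6 + 143\right)^{2}} = \sqrt{\left(-6 - 12\right) + 137^{2}} = \sqrt{\left(-6 - 12\right) + 18769} = \sqrt{-18 + 18769} = \sqrt{18751}$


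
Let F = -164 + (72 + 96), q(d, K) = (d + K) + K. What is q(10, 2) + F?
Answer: 18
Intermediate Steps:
q(d, K) = d + 2*K (q(d, K) = (K + d) + K = d + 2*K)
F = 4 (F = -164 + 168 = 4)
q(10, 2) + F = (10 + 2*2) + 4 = (10 + 4) + 4 = 14 + 4 = 18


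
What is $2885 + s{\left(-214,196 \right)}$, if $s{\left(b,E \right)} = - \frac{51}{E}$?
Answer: $\frac{565409}{196} \approx 2884.7$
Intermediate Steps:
$2885 + s{\left(-214,196 \right)} = 2885 - \frac{51}{196} = \frac{565409}{196}$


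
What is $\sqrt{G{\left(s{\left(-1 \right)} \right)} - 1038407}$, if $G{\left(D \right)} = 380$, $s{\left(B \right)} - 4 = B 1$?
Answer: $i \sqrt{1038027} \approx 1018.8 i$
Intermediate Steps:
$s{\left(B \right)} = 4 + B$ ($s{\left(B \right)} = 4 + B 1 = 4 + B$)
$\sqrt{G{\left(s{\left(-1 \right)} \right)} - 1038407} = \sqrt{380 - 1038407} = \sqrt{-1038027} = i \sqrt{1038027}$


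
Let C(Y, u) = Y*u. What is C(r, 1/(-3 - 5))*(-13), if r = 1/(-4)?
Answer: -13/32 ≈ -0.40625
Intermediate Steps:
r = -¼ (r = 1*(-¼) = -¼ ≈ -0.25000)
C(r, 1/(-3 - 5))*(-13) = -1/(4*(-3 - 5))*(-13) = -¼/(-8)*(-13) = -¼*(-⅛)*(-13) = (1/32)*(-13) = -13/32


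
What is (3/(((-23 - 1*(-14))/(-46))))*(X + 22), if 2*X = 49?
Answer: 713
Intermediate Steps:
X = 49/2 (X = (½)*49 = 49/2 ≈ 24.500)
(3/(((-23 - 1*(-14))/(-46))))*(X + 22) = (3/(((-23 - 1*(-14))/(-46))))*(49/2 + 22) = (3/(((-23 + 14)*(-1/46))))*(93/2) = (3/((-9*(-1/46))))*(93/2) = (3/(9/46))*(93/2) = (3*(46/9))*(93/2) = (46/3)*(93/2) = 713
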